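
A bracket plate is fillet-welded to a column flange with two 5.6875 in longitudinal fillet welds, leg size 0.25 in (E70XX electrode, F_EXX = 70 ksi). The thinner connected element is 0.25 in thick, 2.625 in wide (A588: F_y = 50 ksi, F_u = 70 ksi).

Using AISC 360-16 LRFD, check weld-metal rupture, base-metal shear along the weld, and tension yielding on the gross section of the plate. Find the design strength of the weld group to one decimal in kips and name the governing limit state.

Weld metal: throat = 0.707×0.25 = 0.17675 in, L = 2×5.6875 = 11.375 in. φR_n = 0.75 × 0.6 × 70 × 0.17675 × 11.375 = 63.3 kips.
Base metal shear (0.25 in plate): yield φR_n = 1.0×0.6×50×0.25×11.375 = 85.3 kips; rupture φR_n = 0.75×0.6×70×0.25×11.375 = 89.6 kips; take 85.3 kips (yield).
Tension yield (gross): A_g = 2.625×0.25 = 0.65625 in². φR_n = 0.90 × 50 × 0.65625 = 29.5 kips.
Governing: min(63.3, 85.3, 29.5) = 29.5 kips → gross-section yield.

29.5 kips (gross-section yield governs)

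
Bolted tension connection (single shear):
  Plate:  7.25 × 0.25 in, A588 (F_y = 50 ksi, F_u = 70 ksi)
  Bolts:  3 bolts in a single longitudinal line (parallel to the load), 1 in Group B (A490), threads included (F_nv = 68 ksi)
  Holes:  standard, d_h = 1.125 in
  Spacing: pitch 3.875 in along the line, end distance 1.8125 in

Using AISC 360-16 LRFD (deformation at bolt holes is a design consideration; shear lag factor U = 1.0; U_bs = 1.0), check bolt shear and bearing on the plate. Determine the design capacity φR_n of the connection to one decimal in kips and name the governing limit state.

Bolt shear: A_b = π(1)²/4 = 0.7854 in². φR_n = 0.75 × 68 × 0.7854 × 3 × 1 = 120.2 kips.
Bearing (0.25 in plate, F_u = 70 ksi): end bolts L_c = 1.8125 − 1.125/2 = 1.25, R_n = min(1.2×1.25×0.25×70, 2.4×1×0.25×70) = 26.25 kips/bolt; interior L_c = 3.875 − 1.125 = 2.75, R_n = 42 kips/bolt. φR_n = 0.75 × (1×26.25 + 2×42) = 82.7 kips.
Governing: min(120.2, 82.7) = 82.7 kips → bearing.

82.7 kips (bearing governs)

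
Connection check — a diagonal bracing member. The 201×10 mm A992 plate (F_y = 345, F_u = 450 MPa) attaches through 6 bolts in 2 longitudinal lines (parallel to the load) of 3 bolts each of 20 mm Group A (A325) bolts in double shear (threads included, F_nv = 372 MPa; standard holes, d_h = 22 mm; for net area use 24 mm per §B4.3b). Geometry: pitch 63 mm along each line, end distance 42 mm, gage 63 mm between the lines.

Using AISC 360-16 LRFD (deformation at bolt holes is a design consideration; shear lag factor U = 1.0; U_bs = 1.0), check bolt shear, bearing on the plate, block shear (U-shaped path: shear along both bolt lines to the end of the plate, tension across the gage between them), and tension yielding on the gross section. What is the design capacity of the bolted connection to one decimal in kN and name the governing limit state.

Bolt shear: A_b = π(20)²/4 = 314.16 mm². φR_n = 0.75 × 372 × 314.16 × 6 × 2 = 1051.8 kN.
Bearing (10 mm plate, F_u = 450 MPa): end bolts L_c = 42 − 22/2 = 31, R_n = min(1.2×31×10×450, 2.4×20×10×450) = 167.4 kN/bolt; interior L_c = 63 − 22 = 41, R_n = 216 kN/bolt. φR_n = 0.75 × (2×167.4 + 4×216) = 899.1 kN.
Block shear: shear path 2×[42+2×63] = 2×168 mm, A_gv = 3360, A_nv = 2×(168 − 2.5×24)×10 = 2160 mm²; tension across gage: (63 − 1×24)×10 = 390 mm². R_n = min(0.6×450×2160, 0.6×345×3360) + 1.0×450×390 = min(583.2, 695.52) + 175.5 = 758.7 kN. φR_n = 0.75 × 758.7 = 569.0 kN.
Tension yield (gross): A_g = 201×10 = 2010 mm². φR_n = 0.90 × 345 × 2010 = 624.1 kN.
Governing: min(1051.8, 899.1, 569.0, 624.1) = 569.0 kN → block shear.

569.0 kN (block shear governs)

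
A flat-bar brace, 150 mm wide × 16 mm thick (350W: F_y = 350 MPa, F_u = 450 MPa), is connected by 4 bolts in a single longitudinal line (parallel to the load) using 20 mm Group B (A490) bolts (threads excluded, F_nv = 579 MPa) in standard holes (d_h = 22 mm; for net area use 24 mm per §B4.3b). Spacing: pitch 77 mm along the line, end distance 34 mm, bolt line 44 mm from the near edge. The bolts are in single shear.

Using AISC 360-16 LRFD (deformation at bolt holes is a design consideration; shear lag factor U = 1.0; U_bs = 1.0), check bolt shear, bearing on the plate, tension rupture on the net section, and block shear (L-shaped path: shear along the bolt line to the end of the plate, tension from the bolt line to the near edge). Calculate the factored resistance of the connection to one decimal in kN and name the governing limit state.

Bolt shear: A_b = π(20)²/4 = 314.16 mm². φR_n = 0.75 × 579 × 314.16 × 4 × 1 = 545.7 kN.
Bearing (16 mm plate, F_u = 450 MPa): end bolts L_c = 34 − 22/2 = 23, R_n = min(1.2×23×16×450, 2.4×20×16×450) = 198.72 kN/bolt; interior L_c = 77 − 22 = 55, R_n = 345.6 kN/bolt. φR_n = 0.75 × (1×198.72 + 3×345.6) = 926.6 kN.
Tension rupture (net): A_n = (150 − 1×24)×16 = 2016 mm² (U = 1.0, A_e = A_n). φR_n = 0.75 × 450 × 2016 = 680.4 kN.
Block shear: shear path 1×[34+3×77] = 1×265 mm, A_gv = 4240, A_nv = 1×(265 − 3.5×24)×16 = 2896 mm²; tension to near edge: (44 − 0.5×24)×16 = 512 mm². R_n = min(0.6×450×2896, 0.6×350×4240) + 1.0×450×512 = min(781.92, 890.4) + 230.4 = 1012.3 kN. φR_n = 0.75 × 1012.3 = 759.2 kN.
Governing: min(545.7, 926.6, 680.4, 759.2) = 545.7 kN → bolt shear.

545.7 kN (bolt shear governs)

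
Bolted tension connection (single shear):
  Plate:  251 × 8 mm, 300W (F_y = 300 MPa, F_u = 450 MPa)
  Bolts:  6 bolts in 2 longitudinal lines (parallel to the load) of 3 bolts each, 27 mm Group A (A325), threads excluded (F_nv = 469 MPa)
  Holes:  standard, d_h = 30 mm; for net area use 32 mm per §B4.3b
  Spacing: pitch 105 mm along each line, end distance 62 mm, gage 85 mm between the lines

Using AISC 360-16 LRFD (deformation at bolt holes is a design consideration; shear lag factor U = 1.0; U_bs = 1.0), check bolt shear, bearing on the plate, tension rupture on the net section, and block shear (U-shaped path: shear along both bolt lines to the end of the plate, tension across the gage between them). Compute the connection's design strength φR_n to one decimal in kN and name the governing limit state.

504.9 kN (net-section rupture governs)

Bolt shear: A_b = π(27)²/4 = 572.56 mm². φR_n = 0.75 × 469 × 572.56 × 6 × 1 = 1208.4 kN.
Bearing (8 mm plate, F_u = 450 MPa): end bolts L_c = 62 − 30/2 = 47, R_n = min(1.2×47×8×450, 2.4×27×8×450) = 203.04 kN/bolt; interior L_c = 105 − 30 = 75, R_n = 233.28 kN/bolt. φR_n = 0.75 × (2×203.04 + 4×233.28) = 1004.4 kN.
Tension rupture (net): A_n = (251 − 2×32)×8 = 1496 mm² (U = 1.0, A_e = A_n). φR_n = 0.75 × 450 × 1496 = 504.9 kN.
Block shear: shear path 2×[62+2×105] = 2×272 mm, A_gv = 4352, A_nv = 2×(272 − 2.5×32)×8 = 3072 mm²; tension across gage: (85 − 1×32)×8 = 424 mm². R_n = min(0.6×450×3072, 0.6×300×4352) + 1.0×450×424 = min(829.44, 783.36) + 190.8 = 974.16 kN. φR_n = 0.75 × 974.16 = 730.6 kN.
Governing: min(1208.4, 1004.4, 504.9, 730.6) = 504.9 kN → net-section rupture.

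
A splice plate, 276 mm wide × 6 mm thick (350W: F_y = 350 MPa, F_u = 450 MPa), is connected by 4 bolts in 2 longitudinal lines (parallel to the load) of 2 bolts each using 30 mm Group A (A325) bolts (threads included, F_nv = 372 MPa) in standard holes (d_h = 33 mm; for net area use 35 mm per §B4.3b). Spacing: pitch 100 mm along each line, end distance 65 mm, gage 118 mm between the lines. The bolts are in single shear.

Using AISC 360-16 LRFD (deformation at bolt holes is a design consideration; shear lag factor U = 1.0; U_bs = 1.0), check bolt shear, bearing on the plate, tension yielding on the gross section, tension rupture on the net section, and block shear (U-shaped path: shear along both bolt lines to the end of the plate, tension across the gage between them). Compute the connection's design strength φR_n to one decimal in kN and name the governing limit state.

Bolt shear: A_b = π(30)²/4 = 706.86 mm². φR_n = 0.75 × 372 × 706.86 × 4 × 1 = 788.9 kN.
Bearing (6 mm plate, F_u = 450 MPa): end bolts L_c = 65 − 33/2 = 48.5, R_n = min(1.2×48.5×6×450, 2.4×30×6×450) = 157.14 kN/bolt; interior L_c = 100 − 33 = 67, R_n = 194.4 kN/bolt. φR_n = 0.75 × (2×157.14 + 2×194.4) = 527.3 kN.
Tension yield (gross): A_g = 276×6 = 1656 mm². φR_n = 0.90 × 350 × 1656 = 521.6 kN.
Tension rupture (net): A_n = (276 − 2×35)×6 = 1236 mm² (U = 1.0, A_e = A_n). φR_n = 0.75 × 450 × 1236 = 417.2 kN.
Block shear: shear path 2×[65+1×100] = 2×165 mm, A_gv = 1980, A_nv = 2×(165 − 1.5×35)×6 = 1350 mm²; tension across gage: (118 − 1×35)×6 = 498 mm². R_n = min(0.6×450×1350, 0.6×350×1980) + 1.0×450×498 = min(364.5, 415.8) + 224.1 = 588.6 kN. φR_n = 0.75 × 588.6 = 441.5 kN.
Governing: min(788.9, 527.3, 521.6, 417.2, 441.5) = 417.2 kN → net-section rupture.

417.2 kN (net-section rupture governs)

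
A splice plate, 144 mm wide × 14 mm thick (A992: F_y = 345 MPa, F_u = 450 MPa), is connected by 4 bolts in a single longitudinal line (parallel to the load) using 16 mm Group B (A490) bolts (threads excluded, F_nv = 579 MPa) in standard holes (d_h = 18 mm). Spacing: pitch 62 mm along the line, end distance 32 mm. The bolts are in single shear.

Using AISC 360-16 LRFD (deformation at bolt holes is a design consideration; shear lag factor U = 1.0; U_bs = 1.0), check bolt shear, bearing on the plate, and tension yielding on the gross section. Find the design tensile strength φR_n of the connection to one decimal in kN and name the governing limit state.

349.2 kN (bolt shear governs)

Bolt shear: A_b = π(16)²/4 = 201.06 mm². φR_n = 0.75 × 579 × 201.06 × 4 × 1 = 349.2 kN.
Bearing (14 mm plate, F_u = 450 MPa): end bolts L_c = 32 − 18/2 = 23, R_n = min(1.2×23×14×450, 2.4×16×14×450) = 173.88 kN/bolt; interior L_c = 62 − 18 = 44, R_n = 241.92 kN/bolt. φR_n = 0.75 × (1×173.88 + 3×241.92) = 674.7 kN.
Tension yield (gross): A_g = 144×14 = 2016 mm². φR_n = 0.90 × 345 × 2016 = 626.0 kN.
Governing: min(349.2, 674.7, 626.0) = 349.2 kN → bolt shear.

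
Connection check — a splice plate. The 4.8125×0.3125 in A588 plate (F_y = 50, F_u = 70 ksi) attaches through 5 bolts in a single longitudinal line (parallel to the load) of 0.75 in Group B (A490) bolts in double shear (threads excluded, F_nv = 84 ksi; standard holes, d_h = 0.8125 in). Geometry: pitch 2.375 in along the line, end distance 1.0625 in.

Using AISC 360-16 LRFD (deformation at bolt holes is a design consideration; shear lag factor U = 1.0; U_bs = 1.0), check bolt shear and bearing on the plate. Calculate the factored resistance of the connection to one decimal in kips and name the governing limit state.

131.0 kips (bearing governs)

Bolt shear: A_b = π(0.75)²/4 = 0.44179 in². φR_n = 0.75 × 84 × 0.44179 × 5 × 2 = 278.3 kips.
Bearing (0.3125 in plate, F_u = 70 ksi): end bolts L_c = 1.0625 − 0.8125/2 = 0.65625, R_n = min(1.2×0.65625×0.3125×70, 2.4×0.75×0.3125×70) = 17.227 kips/bolt; interior L_c = 2.375 − 0.8125 = 1.5625, R_n = 39.375 kips/bolt. φR_n = 0.75 × (1×17.227 + 4×39.375) = 131.0 kips.
Governing: min(278.3, 131.0) = 131.0 kips → bearing.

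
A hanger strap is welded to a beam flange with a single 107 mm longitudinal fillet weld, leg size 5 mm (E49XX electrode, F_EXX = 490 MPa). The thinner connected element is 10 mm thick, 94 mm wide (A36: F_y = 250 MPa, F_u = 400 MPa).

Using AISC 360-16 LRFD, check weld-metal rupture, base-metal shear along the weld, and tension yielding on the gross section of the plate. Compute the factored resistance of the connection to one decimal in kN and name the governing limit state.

Weld metal: throat = 0.707×5 = 3.535 mm, L = 107 mm. φR_n = 0.75 × 0.6 × 490 × 3.535 × 107 = 83.4 kN.
Base metal shear (10 mm plate): yield φR_n = 1.0×0.6×250×10×107 = 160.5 kN; rupture φR_n = 0.75×0.6×400×10×107 = 192.6 kN; take 160.5 kN (yield).
Tension yield (gross): A_g = 94×10 = 940 mm². φR_n = 0.90 × 250 × 940 = 211.5 kN.
Governing: min(83.4, 160.5, 211.5) = 83.4 kN → weld metal.

83.4 kN (weld metal governs)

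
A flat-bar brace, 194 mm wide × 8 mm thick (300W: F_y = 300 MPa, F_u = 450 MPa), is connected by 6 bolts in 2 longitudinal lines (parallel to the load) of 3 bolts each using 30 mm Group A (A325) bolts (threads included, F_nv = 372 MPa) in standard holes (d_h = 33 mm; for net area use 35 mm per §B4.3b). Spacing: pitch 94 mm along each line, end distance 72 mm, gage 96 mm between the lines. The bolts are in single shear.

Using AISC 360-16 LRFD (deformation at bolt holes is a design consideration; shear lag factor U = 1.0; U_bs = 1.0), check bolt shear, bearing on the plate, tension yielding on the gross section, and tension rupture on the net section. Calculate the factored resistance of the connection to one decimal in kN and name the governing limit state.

334.8 kN (net-section rupture governs)

Bolt shear: A_b = π(30)²/4 = 706.86 mm². φR_n = 0.75 × 372 × 706.86 × 6 × 1 = 1183.3 kN.
Bearing (8 mm plate, F_u = 450 MPa): end bolts L_c = 72 − 33/2 = 55.5, R_n = min(1.2×55.5×8×450, 2.4×30×8×450) = 239.76 kN/bolt; interior L_c = 94 − 33 = 61, R_n = 259.2 kN/bolt. φR_n = 0.75 × (2×239.76 + 4×259.2) = 1137.2 kN.
Tension yield (gross): A_g = 194×8 = 1552 mm². φR_n = 0.90 × 300 × 1552 = 419.0 kN.
Tension rupture (net): A_n = (194 − 2×35)×8 = 992 mm² (U = 1.0, A_e = A_n). φR_n = 0.75 × 450 × 992 = 334.8 kN.
Governing: min(1183.3, 1137.2, 419.0, 334.8) = 334.8 kN → net-section rupture.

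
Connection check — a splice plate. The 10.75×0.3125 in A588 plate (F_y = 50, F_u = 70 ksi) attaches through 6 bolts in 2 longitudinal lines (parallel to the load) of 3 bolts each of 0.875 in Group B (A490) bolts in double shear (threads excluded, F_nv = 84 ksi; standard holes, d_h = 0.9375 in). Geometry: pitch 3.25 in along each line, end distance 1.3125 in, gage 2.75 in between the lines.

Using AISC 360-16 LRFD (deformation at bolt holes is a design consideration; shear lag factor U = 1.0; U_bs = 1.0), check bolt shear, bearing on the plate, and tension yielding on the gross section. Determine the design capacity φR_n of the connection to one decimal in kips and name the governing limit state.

151.2 kips (gross-section yield governs)

Bolt shear: A_b = π(0.875)²/4 = 0.60132 in². φR_n = 0.75 × 84 × 0.60132 × 6 × 2 = 454.6 kips.
Bearing (0.3125 in plate, F_u = 70 ksi): end bolts L_c = 1.3125 − 0.9375/2 = 0.84375, R_n = min(1.2×0.84375×0.3125×70, 2.4×0.875×0.3125×70) = 22.148 kips/bolt; interior L_c = 3.25 − 0.9375 = 2.3125, R_n = 45.938 kips/bolt. φR_n = 0.75 × (2×22.148 + 4×45.938) = 171.0 kips.
Tension yield (gross): A_g = 10.75×0.3125 = 3.3594 in². φR_n = 0.90 × 50 × 3.3594 = 151.2 kips.
Governing: min(454.6, 171.0, 151.2) = 151.2 kips → gross-section yield.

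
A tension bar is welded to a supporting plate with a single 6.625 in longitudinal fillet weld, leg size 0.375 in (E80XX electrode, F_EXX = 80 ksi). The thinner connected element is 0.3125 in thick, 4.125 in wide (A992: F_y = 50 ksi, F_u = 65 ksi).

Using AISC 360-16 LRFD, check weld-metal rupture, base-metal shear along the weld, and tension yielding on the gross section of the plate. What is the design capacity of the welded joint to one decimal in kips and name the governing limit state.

58.0 kips (gross-section yield governs)

Weld metal: throat = 0.707×0.375 = 0.26513 in, L = 6.625 in. φR_n = 0.75 × 0.6 × 80 × 0.26513 × 6.625 = 63.2 kips.
Base metal shear (0.3125 in plate): yield φR_n = 1.0×0.6×50×0.3125×6.625 = 62.1 kips; rupture φR_n = 0.75×0.6×65×0.3125×6.625 = 60.6 kips; take 60.6 kips (rupture).
Tension yield (gross): A_g = 4.125×0.3125 = 1.2891 in². φR_n = 0.90 × 50 × 1.2891 = 58.0 kips.
Governing: min(63.2, 60.6, 58.0) = 58.0 kips → gross-section yield.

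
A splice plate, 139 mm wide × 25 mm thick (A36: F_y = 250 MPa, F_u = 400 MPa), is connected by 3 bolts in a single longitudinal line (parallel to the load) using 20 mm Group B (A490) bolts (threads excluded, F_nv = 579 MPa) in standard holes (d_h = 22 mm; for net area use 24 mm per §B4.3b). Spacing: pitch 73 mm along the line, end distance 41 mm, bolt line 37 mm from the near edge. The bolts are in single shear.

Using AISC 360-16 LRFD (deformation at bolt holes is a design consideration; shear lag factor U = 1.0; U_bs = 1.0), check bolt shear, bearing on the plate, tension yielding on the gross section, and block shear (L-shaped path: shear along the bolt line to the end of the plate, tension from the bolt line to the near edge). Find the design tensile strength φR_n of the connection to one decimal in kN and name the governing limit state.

Bolt shear: A_b = π(20)²/4 = 314.16 mm². φR_n = 0.75 × 579 × 314.16 × 3 × 1 = 409.3 kN.
Bearing (25 mm plate, F_u = 400 MPa): end bolts L_c = 41 − 22/2 = 30, R_n = min(1.2×30×25×400, 2.4×20×25×400) = 360 kN/bolt; interior L_c = 73 − 22 = 51, R_n = 480 kN/bolt. φR_n = 0.75 × (1×360 + 2×480) = 990.0 kN.
Tension yield (gross): A_g = 139×25 = 3475 mm². φR_n = 0.90 × 250 × 3475 = 781.9 kN.
Block shear: shear path 1×[41+2×73] = 1×187 mm, A_gv = 4675, A_nv = 1×(187 − 2.5×24)×25 = 3175 mm²; tension to near edge: (37 − 0.5×24)×25 = 625 mm². R_n = min(0.6×400×3175, 0.6×250×4675) + 1.0×400×625 = min(762, 701.25) + 250 = 951.25 kN. φR_n = 0.75 × 951.25 = 713.4 kN.
Governing: min(409.3, 990.0, 781.9, 713.4) = 409.3 kN → bolt shear.

409.3 kN (bolt shear governs)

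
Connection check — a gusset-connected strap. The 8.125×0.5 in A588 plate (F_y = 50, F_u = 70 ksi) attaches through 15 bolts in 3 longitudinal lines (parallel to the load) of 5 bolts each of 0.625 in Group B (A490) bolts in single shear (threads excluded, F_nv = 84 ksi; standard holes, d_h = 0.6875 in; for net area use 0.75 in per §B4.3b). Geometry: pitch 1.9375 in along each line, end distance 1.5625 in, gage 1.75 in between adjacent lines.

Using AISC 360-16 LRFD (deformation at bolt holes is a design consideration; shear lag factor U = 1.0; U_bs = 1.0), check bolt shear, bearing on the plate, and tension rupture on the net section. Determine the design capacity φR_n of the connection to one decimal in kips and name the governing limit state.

Bolt shear: A_b = π(0.625)²/4 = 0.3068 in². φR_n = 0.75 × 84 × 0.3068 × 15 × 1 = 289.9 kips.
Bearing (0.5 in plate, F_u = 70 ksi): end bolts L_c = 1.5625 − 0.6875/2 = 1.21875, R_n = min(1.2×1.21875×0.5×70, 2.4×0.625×0.5×70) = 51.188 kips/bolt; interior L_c = 1.9375 − 0.6875 = 1.25, R_n = 52.5 kips/bolt. φR_n = 0.75 × (3×51.188 + 12×52.5) = 587.7 kips.
Tension rupture (net): A_n = (8.125 − 3×0.75)×0.5 = 2.9375 in² (U = 1.0, A_e = A_n). φR_n = 0.75 × 70 × 2.9375 = 154.2 kips.
Governing: min(289.9, 587.7, 154.2) = 154.2 kips → net-section rupture.

154.2 kips (net-section rupture governs)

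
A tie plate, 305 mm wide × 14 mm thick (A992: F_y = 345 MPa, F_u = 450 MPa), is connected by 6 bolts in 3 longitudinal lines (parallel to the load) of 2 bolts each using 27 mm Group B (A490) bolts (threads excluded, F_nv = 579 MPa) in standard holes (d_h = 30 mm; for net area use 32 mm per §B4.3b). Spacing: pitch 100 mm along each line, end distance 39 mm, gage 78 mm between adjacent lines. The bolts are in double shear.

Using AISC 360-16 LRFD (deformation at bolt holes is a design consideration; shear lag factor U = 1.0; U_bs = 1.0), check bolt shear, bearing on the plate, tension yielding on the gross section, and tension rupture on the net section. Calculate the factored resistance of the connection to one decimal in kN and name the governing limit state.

987.5 kN (net-section rupture governs)

Bolt shear: A_b = π(27)²/4 = 572.56 mm². φR_n = 0.75 × 579 × 572.56 × 6 × 2 = 2983.6 kN.
Bearing (14 mm plate, F_u = 450 MPa): end bolts L_c = 39 − 30/2 = 24, R_n = min(1.2×24×14×450, 2.4×27×14×450) = 181.44 kN/bolt; interior L_c = 100 − 30 = 70, R_n = 408.24 kN/bolt. φR_n = 0.75 × (3×181.44 + 3×408.24) = 1326.8 kN.
Tension yield (gross): A_g = 305×14 = 4270 mm². φR_n = 0.90 × 345 × 4270 = 1325.8 kN.
Tension rupture (net): A_n = (305 − 3×32)×14 = 2926 mm² (U = 1.0, A_e = A_n). φR_n = 0.75 × 450 × 2926 = 987.5 kN.
Governing: min(2983.6, 1326.8, 1325.8, 987.5) = 987.5 kN → net-section rupture.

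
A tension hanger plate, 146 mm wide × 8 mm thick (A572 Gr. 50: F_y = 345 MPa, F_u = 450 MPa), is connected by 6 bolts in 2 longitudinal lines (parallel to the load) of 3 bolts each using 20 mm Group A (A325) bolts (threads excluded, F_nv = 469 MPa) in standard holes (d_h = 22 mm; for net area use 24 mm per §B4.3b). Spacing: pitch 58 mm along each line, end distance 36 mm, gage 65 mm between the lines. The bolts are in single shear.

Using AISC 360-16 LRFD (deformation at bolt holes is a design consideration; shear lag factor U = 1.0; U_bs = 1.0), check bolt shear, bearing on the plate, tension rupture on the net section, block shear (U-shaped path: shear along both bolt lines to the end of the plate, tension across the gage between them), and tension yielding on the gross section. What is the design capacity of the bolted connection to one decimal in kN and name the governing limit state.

Bolt shear: A_b = π(20)²/4 = 314.16 mm². φR_n = 0.75 × 469 × 314.16 × 6 × 1 = 663.0 kN.
Bearing (8 mm plate, F_u = 450 MPa): end bolts L_c = 36 − 22/2 = 25, R_n = min(1.2×25×8×450, 2.4×20×8×450) = 108 kN/bolt; interior L_c = 58 − 22 = 36, R_n = 155.52 kN/bolt. φR_n = 0.75 × (2×108 + 4×155.52) = 628.6 kN.
Tension rupture (net): A_n = (146 − 2×24)×8 = 784 mm² (U = 1.0, A_e = A_n). φR_n = 0.75 × 450 × 784 = 264.6 kN.
Block shear: shear path 2×[36+2×58] = 2×152 mm, A_gv = 2432, A_nv = 2×(152 − 2.5×24)×8 = 1472 mm²; tension across gage: (65 − 1×24)×8 = 328 mm². R_n = min(0.6×450×1472, 0.6×345×2432) + 1.0×450×328 = min(397.44, 503.42) + 147.6 = 545.04 kN. φR_n = 0.75 × 545.04 = 408.8 kN.
Tension yield (gross): A_g = 146×8 = 1168 mm². φR_n = 0.90 × 345 × 1168 = 362.7 kN.
Governing: min(663.0, 628.6, 264.6, 408.8, 362.7) = 264.6 kN → net-section rupture.

264.6 kN (net-section rupture governs)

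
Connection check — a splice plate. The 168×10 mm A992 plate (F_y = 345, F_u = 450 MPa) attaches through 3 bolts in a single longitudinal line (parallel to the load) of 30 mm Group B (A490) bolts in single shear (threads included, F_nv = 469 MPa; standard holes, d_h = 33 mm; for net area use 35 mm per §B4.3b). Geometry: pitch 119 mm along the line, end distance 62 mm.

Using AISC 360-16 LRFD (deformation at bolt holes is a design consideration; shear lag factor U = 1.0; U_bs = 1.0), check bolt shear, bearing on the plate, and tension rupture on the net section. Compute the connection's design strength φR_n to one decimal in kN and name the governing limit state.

448.9 kN (net-section rupture governs)

Bolt shear: A_b = π(30)²/4 = 706.86 mm². φR_n = 0.75 × 469 × 706.86 × 3 × 1 = 745.9 kN.
Bearing (10 mm plate, F_u = 450 MPa): end bolts L_c = 62 − 33/2 = 45.5, R_n = min(1.2×45.5×10×450, 2.4×30×10×450) = 245.7 kN/bolt; interior L_c = 119 − 33 = 86, R_n = 324 kN/bolt. φR_n = 0.75 × (1×245.7 + 2×324) = 670.3 kN.
Tension rupture (net): A_n = (168 − 1×35)×10 = 1330 mm² (U = 1.0, A_e = A_n). φR_n = 0.75 × 450 × 1330 = 448.9 kN.
Governing: min(745.9, 670.3, 448.9) = 448.9 kN → net-section rupture.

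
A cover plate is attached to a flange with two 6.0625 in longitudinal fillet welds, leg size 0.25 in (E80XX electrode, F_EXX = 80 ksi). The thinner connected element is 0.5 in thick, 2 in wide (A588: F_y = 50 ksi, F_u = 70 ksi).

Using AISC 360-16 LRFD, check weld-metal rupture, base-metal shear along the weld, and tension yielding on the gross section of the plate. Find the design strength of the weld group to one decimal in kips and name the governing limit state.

45.0 kips (gross-section yield governs)

Weld metal: throat = 0.707×0.25 = 0.17675 in, L = 2×6.0625 = 12.125 in. φR_n = 0.75 × 0.6 × 80 × 0.17675 × 12.125 = 77.2 kips.
Base metal shear (0.5 in plate): yield φR_n = 1.0×0.6×50×0.5×12.125 = 181.9 kips; rupture φR_n = 0.75×0.6×70×0.5×12.125 = 191.0 kips; take 181.9 kips (yield).
Tension yield (gross): A_g = 2×0.5 = 1 in². φR_n = 0.90 × 50 × 1 = 45.0 kips.
Governing: min(77.2, 181.9, 45.0) = 45.0 kips → gross-section yield.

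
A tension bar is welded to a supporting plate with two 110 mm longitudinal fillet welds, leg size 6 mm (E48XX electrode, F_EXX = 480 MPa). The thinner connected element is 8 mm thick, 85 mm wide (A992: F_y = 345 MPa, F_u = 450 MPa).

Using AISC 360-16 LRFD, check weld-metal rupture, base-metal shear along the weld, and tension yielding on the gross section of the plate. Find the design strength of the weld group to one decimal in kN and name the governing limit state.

201.6 kN (weld metal governs)

Weld metal: throat = 0.707×6 = 4.242 mm, L = 2×110 = 220 mm. φR_n = 0.75 × 0.6 × 480 × 4.242 × 220 = 201.6 kN.
Base metal shear (8 mm plate): yield φR_n = 1.0×0.6×345×8×220 = 364.3 kN; rupture φR_n = 0.75×0.6×450×8×220 = 356.4 kN; take 356.4 kN (rupture).
Tension yield (gross): A_g = 85×8 = 680 mm². φR_n = 0.90 × 345 × 680 = 211.1 kN.
Governing: min(201.6, 356.4, 211.1) = 201.6 kN → weld metal.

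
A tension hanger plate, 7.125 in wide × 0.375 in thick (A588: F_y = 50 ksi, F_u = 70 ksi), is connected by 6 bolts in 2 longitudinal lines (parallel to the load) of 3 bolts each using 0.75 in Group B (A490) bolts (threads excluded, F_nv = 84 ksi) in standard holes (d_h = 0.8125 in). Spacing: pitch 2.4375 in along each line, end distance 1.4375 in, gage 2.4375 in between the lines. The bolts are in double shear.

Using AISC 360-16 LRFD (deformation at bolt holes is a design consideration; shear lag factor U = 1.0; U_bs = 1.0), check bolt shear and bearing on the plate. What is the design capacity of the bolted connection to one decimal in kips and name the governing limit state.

Bolt shear: A_b = π(0.75)²/4 = 0.44179 in². φR_n = 0.75 × 84 × 0.44179 × 6 × 2 = 334.0 kips.
Bearing (0.375 in plate, F_u = 70 ksi): end bolts L_c = 1.4375 − 0.8125/2 = 1.03125, R_n = min(1.2×1.03125×0.375×70, 2.4×0.75×0.375×70) = 32.484 kips/bolt; interior L_c = 2.4375 − 0.8125 = 1.625, R_n = 47.25 kips/bolt. φR_n = 0.75 × (2×32.484 + 4×47.25) = 190.5 kips.
Governing: min(334.0, 190.5) = 190.5 kips → bearing.

190.5 kips (bearing governs)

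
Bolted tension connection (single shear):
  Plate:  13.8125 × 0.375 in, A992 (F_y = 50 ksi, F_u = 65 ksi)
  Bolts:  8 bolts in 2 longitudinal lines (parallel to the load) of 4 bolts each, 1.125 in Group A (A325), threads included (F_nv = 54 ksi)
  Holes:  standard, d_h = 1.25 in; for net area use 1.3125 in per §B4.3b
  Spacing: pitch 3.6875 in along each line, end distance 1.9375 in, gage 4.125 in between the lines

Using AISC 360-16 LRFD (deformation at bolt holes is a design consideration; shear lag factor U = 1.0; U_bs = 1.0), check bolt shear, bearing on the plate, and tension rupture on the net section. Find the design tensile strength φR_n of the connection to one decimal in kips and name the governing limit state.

Bolt shear: A_b = π(1.125)²/4 = 0.99402 in². φR_n = 0.75 × 54 × 0.99402 × 8 × 1 = 322.1 kips.
Bearing (0.375 in plate, F_u = 65 ksi): end bolts L_c = 1.9375 − 1.25/2 = 1.3125, R_n = min(1.2×1.3125×0.375×65, 2.4×1.125×0.375×65) = 38.391 kips/bolt; interior L_c = 3.6875 − 1.25 = 2.4375, R_n = 65.813 kips/bolt. φR_n = 0.75 × (2×38.391 + 6×65.813) = 353.7 kips.
Tension rupture (net): A_n = (13.8125 − 2×1.3125)×0.375 = 4.1953 in² (U = 1.0, A_e = A_n). φR_n = 0.75 × 65 × 4.1953 = 204.5 kips.
Governing: min(322.1, 353.7, 204.5) = 204.5 kips → net-section rupture.

204.5 kips (net-section rupture governs)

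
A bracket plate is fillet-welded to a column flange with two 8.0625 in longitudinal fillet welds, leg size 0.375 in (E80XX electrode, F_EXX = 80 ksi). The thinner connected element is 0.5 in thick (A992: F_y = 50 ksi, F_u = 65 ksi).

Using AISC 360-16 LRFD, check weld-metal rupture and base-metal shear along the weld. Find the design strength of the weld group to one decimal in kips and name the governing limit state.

Weld metal: throat = 0.707×0.375 = 0.26513 in, L = 2×8.0625 = 16.125 in. φR_n = 0.75 × 0.6 × 80 × 0.26513 × 16.125 = 153.9 kips.
Base metal shear (0.5 in plate): yield φR_n = 1.0×0.6×50×0.5×16.125 = 241.9 kips; rupture φR_n = 0.75×0.6×65×0.5×16.125 = 235.8 kips; take 235.8 kips (rupture).
Governing: min(153.9, 235.8) = 153.9 kips → weld metal.

153.9 kips (weld metal governs)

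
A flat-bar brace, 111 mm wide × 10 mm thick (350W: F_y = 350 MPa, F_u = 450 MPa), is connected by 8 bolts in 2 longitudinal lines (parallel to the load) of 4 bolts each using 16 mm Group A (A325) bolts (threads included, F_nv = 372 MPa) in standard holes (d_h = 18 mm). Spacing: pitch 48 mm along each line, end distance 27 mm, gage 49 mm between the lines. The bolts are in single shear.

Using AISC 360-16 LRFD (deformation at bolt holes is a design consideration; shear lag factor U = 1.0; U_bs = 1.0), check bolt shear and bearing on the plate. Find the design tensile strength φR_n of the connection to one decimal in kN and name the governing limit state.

448.8 kN (bolt shear governs)

Bolt shear: A_b = π(16)²/4 = 201.06 mm². φR_n = 0.75 × 372 × 201.06 × 8 × 1 = 448.8 kN.
Bearing (10 mm plate, F_u = 450 MPa): end bolts L_c = 27 − 18/2 = 18, R_n = min(1.2×18×10×450, 2.4×16×10×450) = 97.2 kN/bolt; interior L_c = 48 − 18 = 30, R_n = 162 kN/bolt. φR_n = 0.75 × (2×97.2 + 6×162) = 874.8 kN.
Governing: min(448.8, 874.8) = 448.8 kN → bolt shear.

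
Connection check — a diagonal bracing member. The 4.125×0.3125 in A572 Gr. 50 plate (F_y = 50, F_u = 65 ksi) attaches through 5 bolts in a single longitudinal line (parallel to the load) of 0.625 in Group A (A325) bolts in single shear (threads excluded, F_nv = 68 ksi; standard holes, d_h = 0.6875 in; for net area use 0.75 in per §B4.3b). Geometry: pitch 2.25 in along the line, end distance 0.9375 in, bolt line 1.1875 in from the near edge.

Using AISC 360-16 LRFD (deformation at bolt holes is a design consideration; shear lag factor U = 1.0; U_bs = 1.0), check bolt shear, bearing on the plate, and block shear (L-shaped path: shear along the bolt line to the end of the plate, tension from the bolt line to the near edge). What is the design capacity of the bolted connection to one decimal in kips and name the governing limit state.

72.4 kips (block shear governs)

Bolt shear: A_b = π(0.625)²/4 = 0.3068 in². φR_n = 0.75 × 68 × 0.3068 × 5 × 1 = 78.2 kips.
Bearing (0.3125 in plate, F_u = 65 ksi): end bolts L_c = 0.9375 − 0.6875/2 = 0.59375, R_n = min(1.2×0.59375×0.3125×65, 2.4×0.625×0.3125×65) = 14.473 kips/bolt; interior L_c = 2.25 − 0.6875 = 1.5625, R_n = 30.469 kips/bolt. φR_n = 0.75 × (1×14.473 + 4×30.469) = 102.3 kips.
Block shear: shear path 1×[0.9375+4×2.25] = 1×9.9375 in, A_gv = 3.1055, A_nv = 1×(9.9375 − 4.5×0.75)×0.3125 = 2.0508 in²; tension to near edge: (1.1875 − 0.5×0.75)×0.3125 = 0.25391 in². R_n = min(0.6×65×2.0508, 0.6×50×3.1055) + 1.0×65×0.25391 = min(79.981, 93.165) + 16.504 = 96.485 kips. φR_n = 0.75 × 96.485 = 72.4 kips.
Governing: min(78.2, 102.3, 72.4) = 72.4 kips → block shear.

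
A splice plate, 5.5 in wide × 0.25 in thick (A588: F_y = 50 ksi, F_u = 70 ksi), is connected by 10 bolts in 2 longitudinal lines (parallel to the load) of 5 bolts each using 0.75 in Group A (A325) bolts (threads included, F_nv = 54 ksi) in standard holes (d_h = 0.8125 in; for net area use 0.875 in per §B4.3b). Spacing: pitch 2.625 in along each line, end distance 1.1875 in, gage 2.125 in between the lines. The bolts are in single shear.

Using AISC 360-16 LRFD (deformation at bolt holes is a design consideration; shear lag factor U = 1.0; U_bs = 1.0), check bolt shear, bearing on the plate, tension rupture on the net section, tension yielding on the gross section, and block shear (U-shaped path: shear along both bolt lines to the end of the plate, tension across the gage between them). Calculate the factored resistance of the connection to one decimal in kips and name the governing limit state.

49.2 kips (net-section rupture governs)

Bolt shear: A_b = π(0.75)²/4 = 0.44179 in². φR_n = 0.75 × 54 × 0.44179 × 10 × 1 = 178.9 kips.
Bearing (0.25 in plate, F_u = 70 ksi): end bolts L_c = 1.1875 − 0.8125/2 = 0.78125, R_n = min(1.2×0.78125×0.25×70, 2.4×0.75×0.25×70) = 16.406 kips/bolt; interior L_c = 2.625 − 0.8125 = 1.8125, R_n = 31.5 kips/bolt. φR_n = 0.75 × (2×16.406 + 8×31.5) = 213.6 kips.
Tension rupture (net): A_n = (5.5 − 2×0.875)×0.25 = 0.9375 in² (U = 1.0, A_e = A_n). φR_n = 0.75 × 70 × 0.9375 = 49.2 kips.
Tension yield (gross): A_g = 5.5×0.25 = 1.375 in². φR_n = 0.90 × 50 × 1.375 = 61.9 kips.
Block shear: shear path 2×[1.1875+4×2.625] = 2×11.6875 in, A_gv = 5.8438, A_nv = 2×(11.6875 − 4.5×0.875)×0.25 = 3.875 in²; tension across gage: (2.125 − 1×0.875)×0.25 = 0.3125 in². R_n = min(0.6×70×3.875, 0.6×50×5.8438) + 1.0×70×0.3125 = min(162.75, 175.31) + 21.875 = 184.63 kips. φR_n = 0.75 × 184.63 = 138.5 kips.
Governing: min(178.9, 213.6, 49.2, 61.9, 138.5) = 49.2 kips → net-section rupture.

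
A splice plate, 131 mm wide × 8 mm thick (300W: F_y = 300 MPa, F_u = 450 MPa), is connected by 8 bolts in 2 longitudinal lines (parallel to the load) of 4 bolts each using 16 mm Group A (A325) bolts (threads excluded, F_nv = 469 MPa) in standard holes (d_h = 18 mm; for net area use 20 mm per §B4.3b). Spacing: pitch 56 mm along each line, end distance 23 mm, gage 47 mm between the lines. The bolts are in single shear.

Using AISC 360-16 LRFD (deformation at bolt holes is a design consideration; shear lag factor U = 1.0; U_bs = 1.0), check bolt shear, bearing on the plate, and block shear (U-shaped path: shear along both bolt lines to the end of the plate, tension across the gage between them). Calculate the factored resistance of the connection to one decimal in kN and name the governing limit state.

464.9 kN (block shear governs)

Bolt shear: A_b = π(16)²/4 = 201.06 mm². φR_n = 0.75 × 469 × 201.06 × 8 × 1 = 565.8 kN.
Bearing (8 mm plate, F_u = 450 MPa): end bolts L_c = 23 − 18/2 = 14, R_n = min(1.2×14×8×450, 2.4×16×8×450) = 60.48 kN/bolt; interior L_c = 56 − 18 = 38, R_n = 138.24 kN/bolt. φR_n = 0.75 × (2×60.48 + 6×138.24) = 712.8 kN.
Block shear: shear path 2×[23+3×56] = 2×191 mm, A_gv = 3056, A_nv = 2×(191 − 3.5×20)×8 = 1936 mm²; tension across gage: (47 − 1×20)×8 = 216 mm². R_n = min(0.6×450×1936, 0.6×300×3056) + 1.0×450×216 = min(522.72, 550.08) + 97.2 = 619.92 kN. φR_n = 0.75 × 619.92 = 464.9 kN.
Governing: min(565.8, 712.8, 464.9) = 464.9 kN → block shear.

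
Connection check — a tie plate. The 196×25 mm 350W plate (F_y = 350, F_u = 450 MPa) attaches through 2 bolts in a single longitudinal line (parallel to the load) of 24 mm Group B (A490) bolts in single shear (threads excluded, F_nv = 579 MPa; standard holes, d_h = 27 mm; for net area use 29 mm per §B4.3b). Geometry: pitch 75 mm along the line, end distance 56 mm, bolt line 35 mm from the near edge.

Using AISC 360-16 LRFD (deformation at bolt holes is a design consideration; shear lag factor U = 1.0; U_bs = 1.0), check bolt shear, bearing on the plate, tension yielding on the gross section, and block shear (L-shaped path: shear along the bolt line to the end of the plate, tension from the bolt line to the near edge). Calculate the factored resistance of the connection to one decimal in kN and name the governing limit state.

Bolt shear: A_b = π(24)²/4 = 452.39 mm². φR_n = 0.75 × 579 × 452.39 × 2 × 1 = 392.9 kN.
Bearing (25 mm plate, F_u = 450 MPa): end bolts L_c = 56 − 27/2 = 42.5, R_n = min(1.2×42.5×25×450, 2.4×24×25×450) = 573.75 kN/bolt; interior L_c = 75 − 27 = 48, R_n = 648 kN/bolt. φR_n = 0.75 × (1×573.75 + 1×648) = 916.3 kN.
Tension yield (gross): A_g = 196×25 = 4900 mm². φR_n = 0.90 × 350 × 4900 = 1543.5 kN.
Block shear: shear path 1×[56+1×75] = 1×131 mm, A_gv = 3275, A_nv = 1×(131 − 1.5×29)×25 = 2187.5 mm²; tension to near edge: (35 − 0.5×29)×25 = 512.5 mm². R_n = min(0.6×450×2187.5, 0.6×350×3275) + 1.0×450×512.5 = min(590.63, 687.75) + 230.63 = 821.26 kN. φR_n = 0.75 × 821.26 = 615.9 kN.
Governing: min(392.9, 916.3, 1543.5, 615.9) = 392.9 kN → bolt shear.

392.9 kN (bolt shear governs)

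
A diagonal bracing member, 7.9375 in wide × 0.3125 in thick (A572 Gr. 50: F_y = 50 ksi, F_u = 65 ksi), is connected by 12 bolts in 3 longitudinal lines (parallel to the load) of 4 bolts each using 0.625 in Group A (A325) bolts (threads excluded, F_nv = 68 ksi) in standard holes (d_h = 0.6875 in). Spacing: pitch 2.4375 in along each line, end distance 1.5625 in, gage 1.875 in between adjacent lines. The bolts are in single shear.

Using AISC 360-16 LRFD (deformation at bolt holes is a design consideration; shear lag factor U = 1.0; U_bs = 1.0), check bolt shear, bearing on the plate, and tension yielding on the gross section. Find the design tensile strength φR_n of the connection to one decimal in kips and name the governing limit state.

111.6 kips (gross-section yield governs)

Bolt shear: A_b = π(0.625)²/4 = 0.3068 in². φR_n = 0.75 × 68 × 0.3068 × 12 × 1 = 187.8 kips.
Bearing (0.3125 in plate, F_u = 65 ksi): end bolts L_c = 1.5625 − 0.6875/2 = 1.21875, R_n = min(1.2×1.21875×0.3125×65, 2.4×0.625×0.3125×65) = 29.707 kips/bolt; interior L_c = 2.4375 − 0.6875 = 1.75, R_n = 30.469 kips/bolt. φR_n = 0.75 × (3×29.707 + 9×30.469) = 272.5 kips.
Tension yield (gross): A_g = 7.9375×0.3125 = 2.4805 in². φR_n = 0.90 × 50 × 2.4805 = 111.6 kips.
Governing: min(187.8, 272.5, 111.6) = 111.6 kips → gross-section yield.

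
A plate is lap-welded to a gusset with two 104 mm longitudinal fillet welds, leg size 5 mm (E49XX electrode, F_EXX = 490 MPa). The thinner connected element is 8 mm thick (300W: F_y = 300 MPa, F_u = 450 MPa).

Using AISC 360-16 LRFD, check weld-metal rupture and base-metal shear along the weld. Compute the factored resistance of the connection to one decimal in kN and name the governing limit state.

Weld metal: throat = 0.707×5 = 3.535 mm, L = 2×104 = 208 mm. φR_n = 0.75 × 0.6 × 490 × 3.535 × 208 = 162.1 kN.
Base metal shear (8 mm plate): yield φR_n = 1.0×0.6×300×8×208 = 299.5 kN; rupture φR_n = 0.75×0.6×450×8×208 = 337.0 kN; take 299.5 kN (yield).
Governing: min(162.1, 299.5) = 162.1 kN → weld metal.

162.1 kN (weld metal governs)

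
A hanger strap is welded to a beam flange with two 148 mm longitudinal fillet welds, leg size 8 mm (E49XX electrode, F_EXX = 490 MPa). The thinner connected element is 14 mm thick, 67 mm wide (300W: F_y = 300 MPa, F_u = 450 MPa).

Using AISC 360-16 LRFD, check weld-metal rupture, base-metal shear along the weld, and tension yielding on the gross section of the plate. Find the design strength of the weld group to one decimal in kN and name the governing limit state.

Weld metal: throat = 0.707×8 = 5.656 mm, L = 2×148 = 296 mm. φR_n = 0.75 × 0.6 × 490 × 5.656 × 296 = 369.2 kN.
Base metal shear (14 mm plate): yield φR_n = 1.0×0.6×300×14×296 = 745.9 kN; rupture φR_n = 0.75×0.6×450×14×296 = 839.2 kN; take 745.9 kN (yield).
Tension yield (gross): A_g = 67×14 = 938 mm². φR_n = 0.90 × 300 × 938 = 253.3 kN.
Governing: min(369.2, 745.9, 253.3) = 253.3 kN → gross-section yield.

253.3 kN (gross-section yield governs)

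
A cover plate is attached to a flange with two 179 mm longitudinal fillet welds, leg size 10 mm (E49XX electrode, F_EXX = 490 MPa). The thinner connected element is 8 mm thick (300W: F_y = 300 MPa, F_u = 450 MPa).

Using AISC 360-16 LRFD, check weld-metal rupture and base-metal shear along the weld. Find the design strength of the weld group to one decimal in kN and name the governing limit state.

Weld metal: throat = 0.707×10 = 7.07 mm, L = 2×179 = 358 mm. φR_n = 0.75 × 0.6 × 490 × 7.07 × 358 = 558.1 kN.
Base metal shear (8 mm plate): yield φR_n = 1.0×0.6×300×8×358 = 515.5 kN; rupture φR_n = 0.75×0.6×450×8×358 = 580.0 kN; take 515.5 kN (yield).
Governing: min(558.1, 515.5) = 515.5 kN → base-metal shear.

515.5 kN (base-metal shear governs)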